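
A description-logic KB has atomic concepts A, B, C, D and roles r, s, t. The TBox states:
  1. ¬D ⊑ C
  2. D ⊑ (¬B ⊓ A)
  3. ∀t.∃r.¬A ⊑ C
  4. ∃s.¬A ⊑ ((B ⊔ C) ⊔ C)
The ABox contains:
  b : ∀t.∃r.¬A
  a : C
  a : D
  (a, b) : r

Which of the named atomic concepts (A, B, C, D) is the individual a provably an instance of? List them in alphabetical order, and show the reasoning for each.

{A, C, D}

1. a : A?  L(a) = {C, D} ∪ {¬A}
   clash {A, ¬A} at a — a ∈ A
2. a : B?  L(a) = {C, D} ∪ {¬B}
   apply at a: D⊑(¬B ⊓ A)
   open: L(a) ⊇ {A, C, D, ¬B, ∀s.A} — a ∉ B possible
3. a : C?  L(a) = {C, D} ∪ {¬C}
   clash {C, ¬C} at a — a ∈ C
4. a : D?  L(a) = {C, D} ∪ {¬D}
   clash {D, ¬D} at a — a ∈ D
5. Entailed for a: {A, C, D}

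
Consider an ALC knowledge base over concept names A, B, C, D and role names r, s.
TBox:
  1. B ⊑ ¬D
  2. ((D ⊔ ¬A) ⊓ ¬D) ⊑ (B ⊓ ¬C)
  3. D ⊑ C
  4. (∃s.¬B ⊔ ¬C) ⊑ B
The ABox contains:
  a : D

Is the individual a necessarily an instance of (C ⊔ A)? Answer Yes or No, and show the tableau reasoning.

Yes

1. a : (C ⊔ A)?  L(a) = {D} ∪ {(¬C ⊓ ¬A)}
   clash {D, ¬D} at a — a ∈ (C ⊔ A)
2. Hence a : (C ⊔ A): entailed.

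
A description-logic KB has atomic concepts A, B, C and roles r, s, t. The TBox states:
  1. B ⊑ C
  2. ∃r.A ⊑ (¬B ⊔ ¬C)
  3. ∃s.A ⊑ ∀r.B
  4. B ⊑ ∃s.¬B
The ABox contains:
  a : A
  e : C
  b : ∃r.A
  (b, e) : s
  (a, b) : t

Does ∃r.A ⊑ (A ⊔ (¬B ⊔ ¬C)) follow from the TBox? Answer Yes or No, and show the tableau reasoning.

Yes

1. ∃r.A ⊑ (A ⊔ (¬B ⊔ ¬C))  ⇔  (∃r.A ⊓ (¬A ⊓ (B ⊓ C))) unsat w.r.t. T
   all branches close; clash {C, ¬C} at x₀
2. Hence ∃r.A ⊑ (A ⊔ (¬B ⊔ ¬C)): entailed.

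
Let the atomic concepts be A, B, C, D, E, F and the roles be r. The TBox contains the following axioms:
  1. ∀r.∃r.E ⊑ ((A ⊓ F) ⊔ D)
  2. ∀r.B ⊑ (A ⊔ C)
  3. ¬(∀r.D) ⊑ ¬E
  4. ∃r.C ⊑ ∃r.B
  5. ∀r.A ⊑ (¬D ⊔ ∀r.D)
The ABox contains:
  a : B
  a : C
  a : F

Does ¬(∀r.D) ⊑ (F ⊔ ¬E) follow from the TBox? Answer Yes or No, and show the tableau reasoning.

1. ¬(∀r.D) ⊑ (F ⊔ ¬E)  ⇔  (∃r.¬D ⊓ (¬F ⊓ E)) unsat w.r.t. T
   all branches close; clash {E, ¬E} at x₀
2. Hence ¬(∀r.D) ⊑ (F ⊔ ¬E): entailed.

Yes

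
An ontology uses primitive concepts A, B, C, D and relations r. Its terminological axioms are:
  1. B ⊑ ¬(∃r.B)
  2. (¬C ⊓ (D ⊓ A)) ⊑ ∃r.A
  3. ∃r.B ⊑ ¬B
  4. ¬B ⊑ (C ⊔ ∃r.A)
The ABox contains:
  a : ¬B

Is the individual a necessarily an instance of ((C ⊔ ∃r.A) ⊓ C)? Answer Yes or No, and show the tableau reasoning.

No

1. a : ((C ⊔ ∃r.A) ⊓ C)?  L(a) = {¬B} ∪ {((¬C ⊓ ∀r.¬A) ⊔ ¬C)}
   apply at a: ¬B⊑(C ⊔ ∃r.A)
   open: L(a) ⊇ {¬B, ¬C, ∃r.A} (+ ∃-successors) — a ∉ ((C ⊔ ∃r.A) ⊓ C) possible
2. Hence a : ((C ⊔ ∃r.A) ⊓ C): not entailed.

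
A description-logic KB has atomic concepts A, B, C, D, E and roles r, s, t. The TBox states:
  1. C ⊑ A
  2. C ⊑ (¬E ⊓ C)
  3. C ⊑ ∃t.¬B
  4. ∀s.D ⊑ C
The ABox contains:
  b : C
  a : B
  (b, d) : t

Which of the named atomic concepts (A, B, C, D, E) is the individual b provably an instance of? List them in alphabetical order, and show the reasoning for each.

1. b : A?  L(b) = {C} ∪ {¬A}
   clash {A, ¬A} at b — b ∈ A
2. b : B?  L(b) = {C} ∪ {¬B}
   apply at b: C⊑A; C⊑(¬E ⊓ C); C⊑∃t.¬B
   open: L(b) ⊇ {A, C, ¬B, ¬E, ∃t.¬B} (+ ∃-successors) — b ∉ B possible
3. b : C?  L(b) = {C} ∪ {¬C}
   clash {C, ¬C} at b — b ∈ C
4. b : D?  L(b) = {C} ∪ {¬D}
   apply at b: C⊑A; C⊑(¬E ⊓ C); C⊑∃t.¬B
   open: L(b) ⊇ {A, C, ¬D, ¬E, ∃t.¬B} (+ ∃-successors) — b ∉ D possible
5. b : E?  L(b) = {C} ∪ {¬E}
   apply at b: C⊑A; C⊑(¬E ⊓ C); C⊑∃t.¬B
   open: L(b) ⊇ {A, C, ¬E, ∃t.¬B} (+ ∃-successors) — b ∉ E possible
6. Entailed for b: {A, C}

{A, C}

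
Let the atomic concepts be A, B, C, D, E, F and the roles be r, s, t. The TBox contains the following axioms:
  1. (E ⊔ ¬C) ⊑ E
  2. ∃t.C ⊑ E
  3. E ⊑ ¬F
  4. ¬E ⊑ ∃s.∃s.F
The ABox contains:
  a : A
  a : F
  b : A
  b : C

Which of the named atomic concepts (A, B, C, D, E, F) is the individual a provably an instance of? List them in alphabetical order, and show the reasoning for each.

{A, C, F}

1. a : A?  L(a) = {A, F} ∪ {¬A}
   clash {A, ¬A} at a — a ∈ A
2. a : B?  L(a) = {A, F} ∪ {¬B}
   open: L(a) ⊇ {A, C, F, ¬B, ¬E, …} (+ ∃-successors) — a ∉ B possible
3. a : C?  L(a) = {A, F} ∪ {¬C}
   clash {F, ¬F} at a — a ∈ C
4. a : D?  L(a) = {A, F} ∪ {¬D}
   open: L(a) ⊇ {A, C, F, ¬D, ¬E, …} (+ ∃-successors) — a ∉ D possible
5. a : E?  L(a) = {A, F} ∪ {¬E}
   apply at a: ¬E⊑∃s.∃s.F
   open: L(a) ⊇ {A, C, F, ¬E, ∀t.¬C, …} (+ ∃-successors) — a ∉ E possible
6. a : F?  L(a) = {A, F} ∪ {¬F}
   clash {F, ¬F} at a — a ∈ F
7. Entailed for a: {A, C, F}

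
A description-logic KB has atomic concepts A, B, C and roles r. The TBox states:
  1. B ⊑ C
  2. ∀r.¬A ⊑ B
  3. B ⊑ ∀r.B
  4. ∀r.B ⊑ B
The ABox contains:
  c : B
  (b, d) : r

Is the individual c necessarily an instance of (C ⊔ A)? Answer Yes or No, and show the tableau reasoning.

Yes

1. c : (C ⊔ A)?  L(c) = {B} ∪ {(¬C ⊓ ¬A)}
   clash {C, ¬C} at c — c ∈ (C ⊔ A)
2. Hence c : (C ⊔ A): entailed.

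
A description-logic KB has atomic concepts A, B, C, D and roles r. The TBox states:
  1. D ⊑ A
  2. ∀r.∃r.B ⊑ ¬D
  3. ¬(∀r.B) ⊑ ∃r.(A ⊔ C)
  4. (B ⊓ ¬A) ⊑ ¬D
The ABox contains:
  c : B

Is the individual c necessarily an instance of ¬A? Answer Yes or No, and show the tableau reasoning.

1. c : ¬A?  L(c) = {B} ∪ {A}
   open: L(c) ⊇ {A, B, ∀r.B, ∃r.∀r.¬B} (+ ∃-successors) — c ∉ ¬A possible
2. Hence c : ¬A: not entailed.

No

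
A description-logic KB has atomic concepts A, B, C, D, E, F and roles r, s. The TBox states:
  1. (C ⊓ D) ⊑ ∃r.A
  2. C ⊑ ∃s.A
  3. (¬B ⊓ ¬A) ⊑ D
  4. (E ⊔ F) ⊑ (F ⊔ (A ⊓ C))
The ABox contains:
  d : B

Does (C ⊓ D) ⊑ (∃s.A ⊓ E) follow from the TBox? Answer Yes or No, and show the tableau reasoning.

1. (C ⊓ D) ⊑ (∃s.A ⊓ E)  ⇔  ((C ⊓ D) ⊓ (∀s.¬A ⊔ ¬E)) unsat w.r.t. T
   apply at x₀: (C ⊓ D)⊑∃r.A; C⊑∃s.A
   open: L(x₀) ⊇ {C, D, ¬E, ¬F, ∃r.A, …} (+ ∃-successors)
2. Hence (C ⊓ D) ⊑ (∃s.A ⊓ E): not entailed.

No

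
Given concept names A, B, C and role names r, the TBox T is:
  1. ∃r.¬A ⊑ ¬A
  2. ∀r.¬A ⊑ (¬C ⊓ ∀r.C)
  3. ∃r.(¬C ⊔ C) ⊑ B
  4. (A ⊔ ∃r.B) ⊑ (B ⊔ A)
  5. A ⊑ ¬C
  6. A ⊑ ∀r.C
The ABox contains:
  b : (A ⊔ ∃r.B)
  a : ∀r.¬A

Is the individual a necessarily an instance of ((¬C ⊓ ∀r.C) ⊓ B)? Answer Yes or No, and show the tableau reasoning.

No

1. a : ((¬C ⊓ ∀r.C) ⊓ B)?  L(a) = {∀r.¬A} ∪ {((C ⊔ ∃r.¬C) ⊔ ¬B)}
   apply at a: ∀r.¬A⊑(¬C ⊓ ∀r.C)
   open: L(a) ⊇ {¬A, ¬B, ¬C, ∀r.(C ⊓ ¬C), ∀r.C, …} — a ∉ ((¬C ⊓ ∀r.C) ⊓ B) possible
2. Hence a : ((¬C ⊓ ∀r.C) ⊓ B): not entailed.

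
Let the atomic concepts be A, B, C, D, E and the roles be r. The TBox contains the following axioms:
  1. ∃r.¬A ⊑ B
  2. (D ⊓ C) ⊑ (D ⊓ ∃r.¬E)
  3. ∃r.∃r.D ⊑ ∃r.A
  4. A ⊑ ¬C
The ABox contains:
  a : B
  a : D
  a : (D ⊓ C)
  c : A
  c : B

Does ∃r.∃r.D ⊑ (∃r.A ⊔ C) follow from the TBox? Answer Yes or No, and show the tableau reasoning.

1. ∃r.∃r.D ⊑ (∃r.A ⊔ C)  ⇔  (∃r.∃r.D ⊓ (∀r.¬A ⊓ ¬C)) unsat w.r.t. T
   all branches close; clash {A, ¬A} at an ∃-successor
2. Hence ∃r.∃r.D ⊑ (∃r.A ⊔ C): entailed.

Yes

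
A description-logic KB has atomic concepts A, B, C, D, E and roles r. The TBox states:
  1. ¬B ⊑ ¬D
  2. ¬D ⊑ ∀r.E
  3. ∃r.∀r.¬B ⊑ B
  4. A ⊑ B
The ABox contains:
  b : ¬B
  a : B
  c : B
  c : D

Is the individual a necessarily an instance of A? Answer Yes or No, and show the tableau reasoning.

No

1. a : A?  L(a) = {B} ∪ {¬A}
   open: L(a) ⊇ {B, D, ¬A} — a ∉ A possible
2. Hence a : A: not entailed.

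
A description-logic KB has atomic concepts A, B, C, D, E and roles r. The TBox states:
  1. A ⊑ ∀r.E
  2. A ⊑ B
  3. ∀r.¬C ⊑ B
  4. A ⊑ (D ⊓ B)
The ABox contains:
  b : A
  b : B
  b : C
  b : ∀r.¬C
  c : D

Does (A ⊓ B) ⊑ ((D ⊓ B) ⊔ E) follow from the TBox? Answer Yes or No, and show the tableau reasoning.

1. (A ⊓ B) ⊑ ((D ⊓ B) ⊔ E)  ⇔  ((A ⊓ B) ⊓ ((¬D ⊔ ¬B) ⊓ ¬E)) unsat w.r.t. T
   all branches close; clash {B, ¬B} at x₀
2. Hence (A ⊓ B) ⊑ ((D ⊓ B) ⊔ E): entailed.

Yes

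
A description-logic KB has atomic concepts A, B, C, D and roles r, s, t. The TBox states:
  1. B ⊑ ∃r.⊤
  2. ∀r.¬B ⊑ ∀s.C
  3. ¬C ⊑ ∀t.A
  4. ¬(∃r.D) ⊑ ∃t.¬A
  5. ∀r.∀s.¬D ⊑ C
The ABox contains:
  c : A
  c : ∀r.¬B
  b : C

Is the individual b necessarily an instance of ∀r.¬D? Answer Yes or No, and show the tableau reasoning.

1. b : ∀r.¬D?  L(b) = {C} ∪ {∃r.D}
   open: L(b) ⊇ {C, ¬B, ∃r.B, ∃r.D} (+ ∃-successors) — b ∉ ∀r.¬D possible
2. Hence b : ∀r.¬D: not entailed.

No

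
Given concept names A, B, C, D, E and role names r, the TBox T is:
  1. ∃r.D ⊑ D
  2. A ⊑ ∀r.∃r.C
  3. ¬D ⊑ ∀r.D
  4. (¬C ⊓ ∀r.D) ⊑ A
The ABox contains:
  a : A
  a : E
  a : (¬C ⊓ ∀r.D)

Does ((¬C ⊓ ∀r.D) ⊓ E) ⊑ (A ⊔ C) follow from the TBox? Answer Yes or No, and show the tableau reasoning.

1. ((¬C ⊓ ∀r.D) ⊓ E) ⊑ (A ⊔ C)  ⇔  (((¬C ⊓ ∀r.D) ⊓ E) ⊓ (¬A ⊓ ¬C)) unsat w.r.t. T
   all branches close; clash {A, ¬A} at x₀
2. Hence ((¬C ⊓ ∀r.D) ⊓ E) ⊑ (A ⊔ C): entailed.

Yes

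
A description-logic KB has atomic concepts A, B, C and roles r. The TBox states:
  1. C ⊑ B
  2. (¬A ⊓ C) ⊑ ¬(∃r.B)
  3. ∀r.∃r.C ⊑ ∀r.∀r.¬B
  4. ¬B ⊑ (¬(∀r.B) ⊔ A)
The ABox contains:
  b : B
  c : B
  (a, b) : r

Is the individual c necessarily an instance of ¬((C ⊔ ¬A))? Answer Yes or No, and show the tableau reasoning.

No

1. c : ¬((C ⊔ ¬A))?  L(c) = {B} ∪ {(C ⊔ ¬A)}
   open: L(c) ⊇ {A, B, C, ∃r.∀r.¬C} (+ ∃-successors) — c ∉ ¬((C ⊔ ¬A)) possible
2. Hence c : ¬((C ⊔ ¬A)): not entailed.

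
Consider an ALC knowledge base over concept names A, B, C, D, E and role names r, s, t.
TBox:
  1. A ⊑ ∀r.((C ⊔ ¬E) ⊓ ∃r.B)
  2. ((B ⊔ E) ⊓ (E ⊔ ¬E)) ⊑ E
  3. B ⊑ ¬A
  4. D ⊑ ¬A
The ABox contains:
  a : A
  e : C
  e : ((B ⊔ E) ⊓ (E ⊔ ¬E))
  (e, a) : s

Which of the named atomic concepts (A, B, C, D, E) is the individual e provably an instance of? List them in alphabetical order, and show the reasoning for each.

1. e : A?  L(e) = {C, ((B ⊔ E) ⊓ (E ⊔ ¬E))} ∪ {¬A}
   apply at e: ((B ⊔ E) ⊓ (E ⊔ ¬E))⊑E
   open: L(e) ⊇ {B, C, E, ¬A} — e ∉ A possible
2. e : B?  L(e) = {C, ((B ⊔ E) ⊓ (E ⊔ ¬E))} ∪ {¬B}
   apply at e: ((B ⊔ E) ⊓ (E ⊔ ¬E))⊑E
   open: L(e) ⊇ {C, E, ¬A, ¬B, ¬D} — e ∉ B possible
3. e : C?  L(e) = {C, ((B ⊔ E) ⊓ (E ⊔ ¬E))} ∪ {¬C}
   clash {C, ¬C} at e — e ∈ C
4. e : D?  L(e) = {C, ((B ⊔ E) ⊓ (E ⊔ ¬E))} ∪ {¬D}
   apply at e: ((B ⊔ E) ⊓ (E ⊔ ¬E))⊑E
   open: L(e) ⊇ {B, C, E, ¬A, ¬D} — e ∉ D possible
5. e : E?  L(e) = {C, ((B ⊔ E) ⊓ (E ⊔ ¬E))} ∪ {¬E}
   clash {E, ¬E} at e — e ∈ E
6. Entailed for e: {C, E}

{C, E}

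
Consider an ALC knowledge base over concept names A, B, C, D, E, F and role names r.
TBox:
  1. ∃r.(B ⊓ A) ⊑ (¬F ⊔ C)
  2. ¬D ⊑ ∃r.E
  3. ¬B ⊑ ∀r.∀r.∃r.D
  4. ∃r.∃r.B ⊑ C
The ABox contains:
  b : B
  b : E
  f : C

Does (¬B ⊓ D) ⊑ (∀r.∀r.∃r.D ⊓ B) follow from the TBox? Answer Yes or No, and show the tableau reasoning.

1. (¬B ⊓ D) ⊑ (∀r.∀r.∃r.D ⊓ B)  ⇔  ((¬B ⊓ D) ⊓ (∃r.∃r.∀r.¬D ⊔ ¬B)) unsat w.r.t. T
   apply at x₀: ¬B⊑∀r.∀r.∃r.D
   open: L(x₀) ⊇ {D, ¬B, ∀r.(¬B ⊔ ¬A), ∀r.∀r.¬B, ∀r.∀r.∃r.D}
2. Hence (¬B ⊓ D) ⊑ (∀r.∀r.∃r.D ⊓ B): not entailed.

No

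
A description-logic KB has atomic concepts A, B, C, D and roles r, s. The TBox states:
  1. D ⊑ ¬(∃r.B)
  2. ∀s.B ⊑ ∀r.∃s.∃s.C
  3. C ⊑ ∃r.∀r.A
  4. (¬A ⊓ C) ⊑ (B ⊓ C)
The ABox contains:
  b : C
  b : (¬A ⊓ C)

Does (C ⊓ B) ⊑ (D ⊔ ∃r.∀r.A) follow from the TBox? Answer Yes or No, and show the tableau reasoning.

1. (C ⊓ B) ⊑ (D ⊔ ∃r.∀r.A)  ⇔  ((C ⊓ B) ⊓ (¬D ⊓ ∀r.∃r.¬A)) unsat w.r.t. T
   all branches close; clash {A, ¬A} at an ∃-successor
2. Hence (C ⊓ B) ⊑ (D ⊔ ∃r.∀r.A): entailed.

Yes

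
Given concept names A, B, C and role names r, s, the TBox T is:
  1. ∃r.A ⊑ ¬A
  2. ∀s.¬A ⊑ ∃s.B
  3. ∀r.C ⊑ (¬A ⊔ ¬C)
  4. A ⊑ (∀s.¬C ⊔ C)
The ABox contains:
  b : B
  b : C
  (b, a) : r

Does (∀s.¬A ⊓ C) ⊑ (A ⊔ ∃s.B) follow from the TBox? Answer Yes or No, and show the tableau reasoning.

1. (∀s.¬A ⊓ C) ⊑ (A ⊔ ∃s.B)  ⇔  ((∀s.¬A ⊓ C) ⊓ (¬A ⊓ ∀s.¬B)) unsat w.r.t. T
   all branches close; clash {B, ¬B} at an ∃-successor
2. Hence (∀s.¬A ⊓ C) ⊑ (A ⊔ ∃s.B): entailed.

Yes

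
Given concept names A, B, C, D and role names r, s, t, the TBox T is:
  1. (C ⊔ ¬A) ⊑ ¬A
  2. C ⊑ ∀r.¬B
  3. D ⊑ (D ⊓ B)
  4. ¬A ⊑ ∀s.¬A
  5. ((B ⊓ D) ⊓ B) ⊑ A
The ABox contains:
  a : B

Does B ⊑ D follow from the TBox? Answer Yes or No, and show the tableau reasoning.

1. B ⊑ D  ⇔  (B ⊓ ¬D) unsat w.r.t. T
   open: L(x₀) ⊇ {A, B, ¬C, ¬D}
2. Hence B ⊑ D: not entailed.

No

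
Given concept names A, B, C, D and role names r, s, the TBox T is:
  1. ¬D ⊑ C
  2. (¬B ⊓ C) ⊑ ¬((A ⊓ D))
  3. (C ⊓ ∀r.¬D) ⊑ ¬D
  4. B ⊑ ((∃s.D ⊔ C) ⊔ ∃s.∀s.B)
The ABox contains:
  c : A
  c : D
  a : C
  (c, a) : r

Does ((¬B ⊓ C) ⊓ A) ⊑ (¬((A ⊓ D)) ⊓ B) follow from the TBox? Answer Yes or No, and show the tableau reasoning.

No

1. ((¬B ⊓ C) ⊓ A) ⊑ (¬((A ⊓ D)) ⊓ B)  ⇔  (((¬B ⊓ C) ⊓ A) ⊓ ((A ⊓ D) ⊔ ¬B)) unsat w.r.t. T
   apply at x₀: (¬B ⊓ C)⊑¬((A ⊓ D))
   open: L(x₀) ⊇ {A, C, ¬B, ¬D}
2. Hence ((¬B ⊓ C) ⊓ A) ⊑ (¬((A ⊓ D)) ⊓ B): not entailed.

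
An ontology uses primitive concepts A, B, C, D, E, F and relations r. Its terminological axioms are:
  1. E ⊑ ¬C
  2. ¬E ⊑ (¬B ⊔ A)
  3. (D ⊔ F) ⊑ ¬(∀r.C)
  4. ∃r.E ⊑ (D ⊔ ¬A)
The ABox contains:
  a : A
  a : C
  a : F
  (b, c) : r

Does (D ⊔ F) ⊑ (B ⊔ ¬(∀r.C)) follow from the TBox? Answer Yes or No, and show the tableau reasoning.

1. (D ⊔ F) ⊑ (B ⊔ ¬(∀r.C))  ⇔  ((D ⊔ F) ⊓ (¬B ⊓ ∀r.C)) unsat w.r.t. T
   all branches close; clash {C, ¬C} at an ∃-successor
2. Hence (D ⊔ F) ⊑ (B ⊔ ¬(∀r.C)): entailed.

Yes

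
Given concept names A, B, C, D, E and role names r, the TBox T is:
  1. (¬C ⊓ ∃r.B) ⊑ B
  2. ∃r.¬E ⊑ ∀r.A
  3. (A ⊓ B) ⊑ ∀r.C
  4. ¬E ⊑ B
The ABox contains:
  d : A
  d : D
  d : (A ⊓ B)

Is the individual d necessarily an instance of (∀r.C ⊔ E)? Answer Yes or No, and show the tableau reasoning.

Yes

1. d : (∀r.C ⊔ E)?  L(d) = {A, D, (A ⊓ B)} ∪ {(∃r.¬C ⊓ ¬E)}
   clash {C, ¬C} at an ∃-successor — d ∈ (∀r.C ⊔ E)
2. Hence d : (∀r.C ⊔ E): entailed.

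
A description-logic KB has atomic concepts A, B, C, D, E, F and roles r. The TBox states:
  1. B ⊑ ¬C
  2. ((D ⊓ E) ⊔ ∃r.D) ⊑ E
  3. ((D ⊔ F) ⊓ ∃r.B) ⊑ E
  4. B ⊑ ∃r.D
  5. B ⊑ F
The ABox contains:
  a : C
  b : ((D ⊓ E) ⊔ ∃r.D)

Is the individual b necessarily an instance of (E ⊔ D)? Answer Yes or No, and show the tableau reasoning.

1. b : (E ⊔ D)?  L(b) = {((D ⊓ E) ⊔ ∃r.D)} ∪ {(¬E ⊓ ¬D)}
   clash {E, ¬E} at b — b ∈ (E ⊔ D)
2. Hence b : (E ⊔ D): entailed.

Yes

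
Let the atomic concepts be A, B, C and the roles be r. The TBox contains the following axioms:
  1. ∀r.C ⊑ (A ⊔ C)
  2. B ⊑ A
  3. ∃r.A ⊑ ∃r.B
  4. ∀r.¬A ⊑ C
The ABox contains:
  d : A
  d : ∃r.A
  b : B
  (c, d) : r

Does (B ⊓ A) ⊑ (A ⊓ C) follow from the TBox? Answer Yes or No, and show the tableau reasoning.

No

1. (B ⊓ A) ⊑ (A ⊓ C)  ⇔  ((B ⊓ A) ⊓ (¬A ⊔ ¬C)) unsat w.r.t. T
   open: L(x₀) ⊇ {A, B, ¬C, ∃r.A, ∃r.B, …} (+ ∃-successors)
2. Hence (B ⊓ A) ⊑ (A ⊓ C): not entailed.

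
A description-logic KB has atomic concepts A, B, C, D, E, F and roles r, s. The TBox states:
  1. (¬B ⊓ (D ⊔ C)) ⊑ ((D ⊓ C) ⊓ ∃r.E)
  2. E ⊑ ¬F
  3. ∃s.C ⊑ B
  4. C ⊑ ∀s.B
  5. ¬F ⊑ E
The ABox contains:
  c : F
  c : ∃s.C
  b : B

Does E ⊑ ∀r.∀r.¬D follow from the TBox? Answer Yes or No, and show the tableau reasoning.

1. E ⊑ ∀r.∀r.¬D  ⇔  (E ⊓ ∃r.∃r.D) unsat w.r.t. T
   apply at x₀: E⊑¬F
   open: L(x₀) ⊇ {B, E, ¬C, ¬F, ∀s.¬C, …} (+ ∃-successors)
2. Hence E ⊑ ∀r.∀r.¬D: not entailed.

No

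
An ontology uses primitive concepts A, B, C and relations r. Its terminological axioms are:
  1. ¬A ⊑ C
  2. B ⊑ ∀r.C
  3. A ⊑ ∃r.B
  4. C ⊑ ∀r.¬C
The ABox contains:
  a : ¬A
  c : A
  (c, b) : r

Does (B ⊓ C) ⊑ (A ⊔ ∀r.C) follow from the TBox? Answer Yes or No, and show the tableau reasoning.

Yes

1. (B ⊓ C) ⊑ (A ⊔ ∀r.C)  ⇔  ((B ⊓ C) ⊓ (¬A ⊓ ∃r.¬C)) unsat w.r.t. T
   all branches close; clash {C, ¬C} at an ∃-successor
2. Hence (B ⊓ C) ⊑ (A ⊔ ∀r.C): entailed.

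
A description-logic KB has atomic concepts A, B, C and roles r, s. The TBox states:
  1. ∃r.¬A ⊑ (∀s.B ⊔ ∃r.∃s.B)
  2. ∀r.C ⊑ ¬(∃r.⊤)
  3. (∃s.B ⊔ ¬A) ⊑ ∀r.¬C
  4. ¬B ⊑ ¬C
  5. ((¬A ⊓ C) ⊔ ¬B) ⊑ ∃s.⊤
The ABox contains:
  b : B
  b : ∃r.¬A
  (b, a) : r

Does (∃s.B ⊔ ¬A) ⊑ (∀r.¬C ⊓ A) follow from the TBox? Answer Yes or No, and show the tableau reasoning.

No

1. (∃s.B ⊔ ¬A) ⊑ (∀r.¬C ⊓ A)  ⇔  ((∃s.B ⊔ ¬A) ⊓ (∃r.C ⊔ ¬A)) unsat w.r.t. T
   apply at x₀: (∃s.B ⊔ ¬A)⊑∀r.¬C
   open: L(x₀) ⊇ {B, ¬A, ¬C, ∀r.A, ∀r.¬C, …} (+ ∃-successors)
2. Hence (∃s.B ⊔ ¬A) ⊑ (∀r.¬C ⊓ A): not entailed.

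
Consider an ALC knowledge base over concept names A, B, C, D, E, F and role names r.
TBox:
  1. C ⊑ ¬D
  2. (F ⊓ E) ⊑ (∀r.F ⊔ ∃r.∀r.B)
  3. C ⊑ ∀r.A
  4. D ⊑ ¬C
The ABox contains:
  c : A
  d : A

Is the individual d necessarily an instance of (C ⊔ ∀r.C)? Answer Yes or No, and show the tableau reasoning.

1. d : (C ⊔ ∀r.C)?  L(d) = {A} ∪ {(¬C ⊓ ∃r.¬C)}
   open: L(d) ⊇ {A, ¬C, ¬F, ∃r.¬C} (+ ∃-successors) — d ∉ (C ⊔ ∀r.C) possible
2. Hence d : (C ⊔ ∀r.C): not entailed.

No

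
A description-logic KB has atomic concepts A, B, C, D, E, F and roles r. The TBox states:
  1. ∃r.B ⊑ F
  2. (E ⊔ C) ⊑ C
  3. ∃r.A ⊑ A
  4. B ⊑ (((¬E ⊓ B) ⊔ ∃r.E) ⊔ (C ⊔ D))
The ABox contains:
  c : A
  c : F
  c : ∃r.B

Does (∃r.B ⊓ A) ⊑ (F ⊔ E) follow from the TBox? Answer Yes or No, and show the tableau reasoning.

Yes

1. (∃r.B ⊓ A) ⊑ (F ⊔ E)  ⇔  ((∃r.B ⊓ A) ⊓ (¬F ⊓ ¬E)) unsat w.r.t. T
   all branches close; clash {F, ¬F} at x₀
2. Hence (∃r.B ⊓ A) ⊑ (F ⊔ E): entailed.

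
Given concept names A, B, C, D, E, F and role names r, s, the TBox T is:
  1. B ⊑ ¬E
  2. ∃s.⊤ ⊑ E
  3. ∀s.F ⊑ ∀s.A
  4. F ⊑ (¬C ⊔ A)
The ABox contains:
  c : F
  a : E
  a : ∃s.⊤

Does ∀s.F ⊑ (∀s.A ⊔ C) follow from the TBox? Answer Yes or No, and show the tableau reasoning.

Yes

1. ∀s.F ⊑ (∀s.A ⊔ C)  ⇔  (∀s.F ⊓ (∃s.¬A ⊓ ¬C)) unsat w.r.t. T
   all branches close; clash {E, ¬E} at x₀
2. Hence ∀s.F ⊑ (∀s.A ⊔ C): entailed.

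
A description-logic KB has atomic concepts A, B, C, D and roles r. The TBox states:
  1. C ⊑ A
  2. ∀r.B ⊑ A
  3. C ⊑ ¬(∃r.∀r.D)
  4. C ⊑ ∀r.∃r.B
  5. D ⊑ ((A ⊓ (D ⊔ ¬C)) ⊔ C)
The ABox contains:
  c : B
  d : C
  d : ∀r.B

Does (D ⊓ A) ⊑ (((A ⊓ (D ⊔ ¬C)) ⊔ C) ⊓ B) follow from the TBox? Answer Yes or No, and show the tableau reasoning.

No

1. (D ⊓ A) ⊑ (((A ⊓ (D ⊔ ¬C)) ⊔ C) ⊓ B)  ⇔  ((D ⊓ A) ⊓ (((¬A ⊔ (¬D ⊓ C)) ⊓ ¬C) ⊔ ¬B)) unsat w.r.t. T
   apply at x₀: D⊑((A ⊓ (D ⊔ ¬C)) ⊔ C)
   open: L(x₀) ⊇ {A, D, ¬B, ¬C}
2. Hence (D ⊓ A) ⊑ (((A ⊓ (D ⊔ ¬C)) ⊔ C) ⊓ B): not entailed.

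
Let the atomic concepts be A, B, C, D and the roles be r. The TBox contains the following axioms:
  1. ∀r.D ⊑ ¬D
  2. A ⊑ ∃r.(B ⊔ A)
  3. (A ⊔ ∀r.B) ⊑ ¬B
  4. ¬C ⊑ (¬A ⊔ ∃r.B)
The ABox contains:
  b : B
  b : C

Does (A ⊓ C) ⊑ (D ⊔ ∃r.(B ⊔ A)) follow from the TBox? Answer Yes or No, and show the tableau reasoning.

1. (A ⊓ C) ⊑ (D ⊔ ∃r.(B ⊔ A))  ⇔  ((A ⊓ C) ⊓ (¬D ⊓ ∀r.(¬B ⊓ ¬A))) unsat w.r.t. T
   all branches close; clash {A, ¬A} at an ∃-successor
2. Hence (A ⊓ C) ⊑ (D ⊔ ∃r.(B ⊔ A)): entailed.

Yes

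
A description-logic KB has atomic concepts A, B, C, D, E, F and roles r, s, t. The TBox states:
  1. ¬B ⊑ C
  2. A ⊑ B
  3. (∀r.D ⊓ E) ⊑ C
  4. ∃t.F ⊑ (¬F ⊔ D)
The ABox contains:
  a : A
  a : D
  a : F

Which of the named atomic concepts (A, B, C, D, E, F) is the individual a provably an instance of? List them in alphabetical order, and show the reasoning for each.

1. a : A?  L(a) = {A, D, F} ∪ {¬A}
   clash {A, ¬A} at a — a ∈ A
2. a : B?  L(a) = {A, D, F} ∪ {¬B}
   clash {B, ¬B} at a — a ∈ B
3. a : C?  L(a) = {A, D, F} ∪ {¬C}
   apply at a: A⊑B
   open: L(a) ⊇ {A, B, D, F, ¬C, …} (+ ∃-successors) — a ∉ C possible
4. a : D?  L(a) = {A, D, F} ∪ {¬D}
   clash {D, ¬D} at a — a ∈ D
5. a : E?  L(a) = {A, D, F} ∪ {¬E}
   apply at a: A⊑B
   open: L(a) ⊇ {A, B, D, F, ¬E, …} — a ∉ E possible
6. a : F?  L(a) = {A, D, F} ∪ {¬F}
   clash {F, ¬F} at a — a ∈ F
7. Entailed for a: {A, B, D, F}

{A, B, D, F}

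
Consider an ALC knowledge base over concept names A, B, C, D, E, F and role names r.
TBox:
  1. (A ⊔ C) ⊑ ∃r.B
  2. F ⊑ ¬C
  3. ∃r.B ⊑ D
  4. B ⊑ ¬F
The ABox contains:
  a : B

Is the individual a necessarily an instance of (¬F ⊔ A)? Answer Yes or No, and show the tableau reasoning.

1. a : (¬F ⊔ A)?  L(a) = {B} ∪ {(F ⊓ ¬A)}
   clash {F, ¬F} at a — a ∈ (¬F ⊔ A)
2. Hence a : (¬F ⊔ A): entailed.

Yes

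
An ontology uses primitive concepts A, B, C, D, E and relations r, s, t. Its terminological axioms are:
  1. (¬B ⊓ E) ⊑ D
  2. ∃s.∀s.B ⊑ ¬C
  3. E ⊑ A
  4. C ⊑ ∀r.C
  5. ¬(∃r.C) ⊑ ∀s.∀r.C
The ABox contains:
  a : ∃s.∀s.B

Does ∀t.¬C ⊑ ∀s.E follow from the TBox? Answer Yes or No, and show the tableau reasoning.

No

1. ∀t.¬C ⊑ ∀s.E  ⇔  (∀t.¬C ⊓ ∃s.¬E) unsat w.r.t. T
   open: L(x₀) ⊇ {¬C, ¬E, ∀t.¬C, ∃r.C, ∃s.¬E} (+ ∃-successors)
2. Hence ∀t.¬C ⊑ ∀s.E: not entailed.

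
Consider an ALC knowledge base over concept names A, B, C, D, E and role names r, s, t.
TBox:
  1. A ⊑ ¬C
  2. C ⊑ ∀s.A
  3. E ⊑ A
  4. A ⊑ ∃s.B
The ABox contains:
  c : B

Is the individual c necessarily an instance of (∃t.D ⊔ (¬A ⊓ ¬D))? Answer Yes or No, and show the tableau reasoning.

1. c : (∃t.D ⊔ (¬A ⊓ ¬D))?  L(c) = {B} ∪ {(∀t.¬D ⊓ (A ⊔ D))}
   open: L(c) ⊇ {A, B, ¬C, ∀t.¬D, ∃s.B} (+ ∃-successors) — c ∉ (∃t.D ⊔ (¬A ⊓ ¬D)) possible
2. Hence c : (∃t.D ⊔ (¬A ⊓ ¬D)): not entailed.

No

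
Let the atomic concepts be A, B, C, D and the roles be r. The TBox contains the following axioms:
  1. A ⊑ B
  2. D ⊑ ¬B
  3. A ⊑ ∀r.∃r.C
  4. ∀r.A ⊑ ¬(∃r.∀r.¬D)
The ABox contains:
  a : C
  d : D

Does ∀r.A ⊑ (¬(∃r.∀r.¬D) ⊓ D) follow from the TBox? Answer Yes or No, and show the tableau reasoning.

1. ∀r.A ⊑ (¬(∃r.∀r.¬D) ⊓ D)  ⇔  (∀r.A ⊓ (∃r.∀r.¬D ⊔ ¬D)) unsat w.r.t. T
   apply at x₀: ∀r.A⊑¬(∃r.∀r.¬D)
   open: L(x₀) ⊇ {¬A, ¬D, ∀r.A, ∀r.∃r.D}
2. Hence ∀r.A ⊑ (¬(∃r.∀r.¬D) ⊓ D): not entailed.

No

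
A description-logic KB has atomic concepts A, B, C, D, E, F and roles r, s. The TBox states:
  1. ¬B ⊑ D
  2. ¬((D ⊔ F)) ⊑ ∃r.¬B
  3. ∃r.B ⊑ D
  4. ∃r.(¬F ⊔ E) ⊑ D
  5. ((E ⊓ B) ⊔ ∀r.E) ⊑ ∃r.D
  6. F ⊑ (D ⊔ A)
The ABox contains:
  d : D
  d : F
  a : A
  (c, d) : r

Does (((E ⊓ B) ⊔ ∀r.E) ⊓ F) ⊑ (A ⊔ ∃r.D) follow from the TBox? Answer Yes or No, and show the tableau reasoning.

Yes

1. (((E ⊓ B) ⊔ ∀r.E) ⊓ F) ⊑ (A ⊔ ∃r.D)  ⇔  ((((E ⊓ B) ⊔ ∀r.E) ⊓ F) ⊓ (¬A ⊓ ∀r.¬D)) unsat w.r.t. T
   all branches close; clash {D, ¬D} at an ∃-successor
2. Hence (((E ⊓ B) ⊔ ∀r.E) ⊓ F) ⊑ (A ⊔ ∃r.D): entailed.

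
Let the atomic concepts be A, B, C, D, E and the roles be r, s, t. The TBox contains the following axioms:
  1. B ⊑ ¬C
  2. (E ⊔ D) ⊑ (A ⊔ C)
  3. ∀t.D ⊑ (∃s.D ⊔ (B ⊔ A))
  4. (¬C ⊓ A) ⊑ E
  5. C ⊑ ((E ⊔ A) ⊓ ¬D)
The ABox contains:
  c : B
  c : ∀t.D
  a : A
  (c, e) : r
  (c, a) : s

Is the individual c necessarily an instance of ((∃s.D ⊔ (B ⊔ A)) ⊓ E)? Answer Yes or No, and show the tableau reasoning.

1. c : ((∃s.D ⊔ (B ⊔ A)) ⊓ E)?  L(c) = {B, ∀t.D} ∪ {((∀s.¬D ⊓ (¬B ⊓ ¬A)) ⊔ ¬E)}
   apply at c: B⊑¬C; ∀t.D⊑(∃s.D ⊔ (B ⊔ A))
   open: L(c) ⊇ {B, ¬A, ¬C, ¬D, ¬E, …} (+ ∃-successors) — c ∉ ((∃s.D ⊔ (B ⊔ A)) ⊓ E) possible
2. Hence c : ((∃s.D ⊔ (B ⊔ A)) ⊓ E): not entailed.

No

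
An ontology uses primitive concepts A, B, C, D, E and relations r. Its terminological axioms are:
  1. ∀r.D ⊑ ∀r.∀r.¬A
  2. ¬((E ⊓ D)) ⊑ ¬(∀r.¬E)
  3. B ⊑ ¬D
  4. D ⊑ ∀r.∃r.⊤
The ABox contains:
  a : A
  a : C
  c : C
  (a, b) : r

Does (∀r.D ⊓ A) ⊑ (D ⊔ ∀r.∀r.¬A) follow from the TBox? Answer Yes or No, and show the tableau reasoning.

1. (∀r.D ⊓ A) ⊑ (D ⊔ ∀r.∀r.¬A)  ⇔  ((∀r.D ⊓ A) ⊓ (¬D ⊓ ∃r.∃r.A)) unsat w.r.t. T
   all branches close; clash {D, ¬D} at an ∃-successor
2. Hence (∀r.D ⊓ A) ⊑ (D ⊔ ∀r.∀r.¬A): entailed.

Yes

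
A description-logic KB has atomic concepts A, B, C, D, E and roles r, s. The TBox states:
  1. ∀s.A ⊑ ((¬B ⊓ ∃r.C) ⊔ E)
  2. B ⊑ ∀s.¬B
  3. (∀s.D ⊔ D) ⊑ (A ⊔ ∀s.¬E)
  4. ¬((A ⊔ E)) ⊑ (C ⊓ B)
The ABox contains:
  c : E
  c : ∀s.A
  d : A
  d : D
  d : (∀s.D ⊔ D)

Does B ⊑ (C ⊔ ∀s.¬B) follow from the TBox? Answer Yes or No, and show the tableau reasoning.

1. B ⊑ (C ⊔ ∀s.¬B)  ⇔  (B ⊓ (¬C ⊓ ∃s.B)) unsat w.r.t. T
   all branches close; clash {C, ¬C} at x₀
2. Hence B ⊑ (C ⊔ ∀s.¬B): entailed.

Yes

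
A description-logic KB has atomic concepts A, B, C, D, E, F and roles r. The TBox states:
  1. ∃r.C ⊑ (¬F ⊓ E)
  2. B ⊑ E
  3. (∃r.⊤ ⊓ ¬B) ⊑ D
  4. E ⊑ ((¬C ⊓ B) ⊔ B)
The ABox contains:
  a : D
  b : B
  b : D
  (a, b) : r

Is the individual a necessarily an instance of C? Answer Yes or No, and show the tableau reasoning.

No

1. a : C?  L(a) = {D} ∪ {¬C}
   open: L(a) ⊇ {D, ¬B, ¬C, ¬E, ∀r.¬C} — a ∉ C possible
2. Hence a : C: not entailed.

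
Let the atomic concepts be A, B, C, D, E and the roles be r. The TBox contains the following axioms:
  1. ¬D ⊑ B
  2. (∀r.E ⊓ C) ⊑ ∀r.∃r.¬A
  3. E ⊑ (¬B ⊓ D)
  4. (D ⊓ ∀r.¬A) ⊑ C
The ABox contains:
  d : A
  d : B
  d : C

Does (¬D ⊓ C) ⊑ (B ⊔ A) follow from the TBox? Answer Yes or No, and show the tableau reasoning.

Yes

1. (¬D ⊓ C) ⊑ (B ⊔ A)  ⇔  ((¬D ⊓ C) ⊓ (¬B ⊓ ¬A)) unsat w.r.t. T
   all branches close; clash {B, ¬B} at x₀
2. Hence (¬D ⊓ C) ⊑ (B ⊔ A): entailed.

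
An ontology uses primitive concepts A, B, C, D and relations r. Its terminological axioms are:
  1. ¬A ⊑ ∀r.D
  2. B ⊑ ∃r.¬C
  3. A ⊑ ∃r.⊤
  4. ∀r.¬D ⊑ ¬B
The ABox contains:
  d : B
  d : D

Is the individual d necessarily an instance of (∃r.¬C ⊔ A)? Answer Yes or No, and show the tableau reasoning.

1. d : (∃r.¬C ⊔ A)?  L(d) = {B, D} ∪ {(∀r.C ⊓ ¬A)}
   clash {B, ¬B} at d — d ∈ (∃r.¬C ⊔ A)
2. Hence d : (∃r.¬C ⊔ A): entailed.

Yes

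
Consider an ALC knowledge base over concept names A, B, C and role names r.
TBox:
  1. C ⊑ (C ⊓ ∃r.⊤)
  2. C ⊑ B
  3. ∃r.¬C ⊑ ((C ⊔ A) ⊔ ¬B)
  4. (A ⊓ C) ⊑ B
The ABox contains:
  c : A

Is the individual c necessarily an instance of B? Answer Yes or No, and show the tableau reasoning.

No

1. c : B?  L(c) = {A} ∪ {¬B}
   open: L(c) ⊇ {A, ¬B, ¬C, ∀r.C} — c ∉ B possible
2. Hence c : B: not entailed.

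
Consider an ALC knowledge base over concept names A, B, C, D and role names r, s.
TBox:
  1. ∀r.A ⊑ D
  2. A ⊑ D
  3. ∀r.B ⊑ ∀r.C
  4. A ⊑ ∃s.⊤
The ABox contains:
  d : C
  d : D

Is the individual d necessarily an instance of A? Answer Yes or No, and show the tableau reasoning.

No

1. d : A?  L(d) = {C, D} ∪ {¬A}
   open: L(d) ⊇ {C, D, ¬A, ∃r.¬B} (+ ∃-successors) — d ∉ A possible
2. Hence d : A: not entailed.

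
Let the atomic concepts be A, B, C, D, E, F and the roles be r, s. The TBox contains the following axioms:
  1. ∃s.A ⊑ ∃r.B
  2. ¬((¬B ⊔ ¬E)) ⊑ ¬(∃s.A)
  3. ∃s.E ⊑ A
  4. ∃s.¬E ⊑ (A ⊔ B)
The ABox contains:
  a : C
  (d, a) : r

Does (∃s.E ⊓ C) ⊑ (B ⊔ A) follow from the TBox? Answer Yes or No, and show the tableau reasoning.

Yes

1. (∃s.E ⊓ C) ⊑ (B ⊔ A)  ⇔  ((∃s.E ⊓ C) ⊓ (¬B ⊓ ¬A)) unsat w.r.t. T
   all branches close; clash {B, ¬B} at x₀
2. Hence (∃s.E ⊓ C) ⊑ (B ⊔ A): entailed.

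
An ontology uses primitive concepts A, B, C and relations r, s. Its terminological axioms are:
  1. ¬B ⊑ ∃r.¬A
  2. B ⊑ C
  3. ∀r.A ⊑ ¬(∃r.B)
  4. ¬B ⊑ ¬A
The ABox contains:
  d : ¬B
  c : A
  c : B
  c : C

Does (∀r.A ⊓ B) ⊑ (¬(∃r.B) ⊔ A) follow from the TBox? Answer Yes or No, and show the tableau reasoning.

Yes

1. (∀r.A ⊓ B) ⊑ (¬(∃r.B) ⊔ A)  ⇔  ((∀r.A ⊓ B) ⊓ (∃r.B ⊓ ¬A)) unsat w.r.t. T
   all branches close; clash {B, ¬B} at an ∃-successor
2. Hence (∀r.A ⊓ B) ⊑ (¬(∃r.B) ⊔ A): entailed.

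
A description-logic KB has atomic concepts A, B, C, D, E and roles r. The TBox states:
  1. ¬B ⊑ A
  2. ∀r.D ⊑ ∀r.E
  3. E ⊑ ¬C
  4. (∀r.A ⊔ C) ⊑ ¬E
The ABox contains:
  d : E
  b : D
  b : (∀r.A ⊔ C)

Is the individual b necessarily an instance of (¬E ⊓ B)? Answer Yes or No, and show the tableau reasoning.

No

1. b : (¬E ⊓ B)?  L(b) = {D, (∀r.A ⊔ C)} ∪ {(E ⊔ ¬B)}
   apply at b: (∀r.A ⊔ C)⊑¬E
   open: L(b) ⊇ {A, D, ¬B, ¬E, ∀r.A, …} (+ ∃-successors) — b ∉ (¬E ⊓ B) possible
2. Hence b : (¬E ⊓ B): not entailed.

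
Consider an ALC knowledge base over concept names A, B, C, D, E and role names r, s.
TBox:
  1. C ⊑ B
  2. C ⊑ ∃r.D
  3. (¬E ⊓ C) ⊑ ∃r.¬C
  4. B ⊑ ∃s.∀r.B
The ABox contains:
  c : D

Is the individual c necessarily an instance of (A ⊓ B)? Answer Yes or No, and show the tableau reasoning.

No

1. c : (A ⊓ B)?  L(c) = {D} ∪ {(¬A ⊔ ¬B)}
   open: L(c) ⊇ {D, ¬A, ¬B, ¬C} — c ∉ (A ⊓ B) possible
2. Hence c : (A ⊓ B): not entailed.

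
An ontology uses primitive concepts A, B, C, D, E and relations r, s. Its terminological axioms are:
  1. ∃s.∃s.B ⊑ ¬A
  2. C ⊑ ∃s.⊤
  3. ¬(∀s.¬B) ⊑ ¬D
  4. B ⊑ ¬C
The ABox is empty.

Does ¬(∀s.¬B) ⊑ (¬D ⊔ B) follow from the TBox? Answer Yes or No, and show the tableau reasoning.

1. ¬(∀s.¬B) ⊑ (¬D ⊔ B)  ⇔  (∃s.B ⊓ (D ⊓ ¬B)) unsat w.r.t. T
   all branches close; clash {D, ¬D} at x₀
2. Hence ¬(∀s.¬B) ⊑ (¬D ⊔ B): entailed.

Yes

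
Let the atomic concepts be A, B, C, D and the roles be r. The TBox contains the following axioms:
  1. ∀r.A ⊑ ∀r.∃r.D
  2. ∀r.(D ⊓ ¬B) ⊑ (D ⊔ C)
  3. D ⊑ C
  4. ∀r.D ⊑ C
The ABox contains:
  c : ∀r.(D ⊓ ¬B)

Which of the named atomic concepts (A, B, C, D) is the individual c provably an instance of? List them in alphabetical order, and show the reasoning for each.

{C}

1. c : A?  L(c) = {∀r.(D ⊓ ¬B)} ∪ {¬A}
   apply at c: ∀r.(D ⊓ ¬B)⊑(D ⊔ C)
   open: L(c) ⊇ {C, ¬A, ¬D, ∀r.(D ⊓ ¬B), ∃r.¬A} (+ ∃-successors) — c ∉ A possible
2. c : B?  L(c) = {∀r.(D ⊓ ¬B)} ∪ {¬B}
   apply at c: ∀r.(D ⊓ ¬B)⊑(D ⊔ C)
   open: L(c) ⊇ {C, ¬B, ¬D, ∀r.(D ⊓ ¬B), ∃r.¬A} (+ ∃-successors) — c ∉ B possible
3. c : C?  L(c) = {∀r.(D ⊓ ¬B)} ∪ {¬C}
   clash {C, ¬C} at c — c ∈ C
4. c : D?  L(c) = {∀r.(D ⊓ ¬B)} ∪ {¬D}
   apply at c: ∀r.(D ⊓ ¬B)⊑(D ⊔ C)
   open: L(c) ⊇ {C, ¬D, ∀r.(D ⊓ ¬B), ∃r.¬A} (+ ∃-successors) — c ∉ D possible
5. Entailed for c: {C}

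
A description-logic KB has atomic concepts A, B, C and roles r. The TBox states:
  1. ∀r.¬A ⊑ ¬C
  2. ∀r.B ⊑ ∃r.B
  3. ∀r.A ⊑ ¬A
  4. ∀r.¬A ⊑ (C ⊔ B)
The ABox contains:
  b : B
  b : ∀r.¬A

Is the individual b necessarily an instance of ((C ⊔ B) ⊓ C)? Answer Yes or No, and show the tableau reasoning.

1. b : ((C ⊔ B) ⊓ C)?  L(b) = {B, ∀r.¬A} ∪ {((¬C ⊓ ¬B) ⊔ ¬C)}
   apply at b: ∀r.¬A⊑¬C; ∀r.¬A⊑(C ⊔ B)
   open: L(b) ⊇ {B, ¬C, ∀r.¬A, ∃r.¬A, ∃r.¬B} (+ ∃-successors) — b ∉ ((C ⊔ B) ⊓ C) possible
2. Hence b : ((C ⊔ B) ⊓ C): not entailed.

No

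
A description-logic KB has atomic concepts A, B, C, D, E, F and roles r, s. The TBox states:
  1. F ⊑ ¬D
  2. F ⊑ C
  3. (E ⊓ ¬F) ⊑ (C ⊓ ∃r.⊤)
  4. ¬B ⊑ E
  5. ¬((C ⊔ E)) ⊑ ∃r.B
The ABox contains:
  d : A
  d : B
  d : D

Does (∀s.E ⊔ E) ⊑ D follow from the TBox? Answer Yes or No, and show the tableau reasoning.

No

1. (∀s.E ⊔ E) ⊑ D  ⇔  ((∀s.E ⊔ E) ⊓ ¬D) unsat w.r.t. T
   open: L(x₀) ⊇ {B, C, ¬D, ¬E, ∀s.E}
2. Hence (∀s.E ⊔ E) ⊑ D: not entailed.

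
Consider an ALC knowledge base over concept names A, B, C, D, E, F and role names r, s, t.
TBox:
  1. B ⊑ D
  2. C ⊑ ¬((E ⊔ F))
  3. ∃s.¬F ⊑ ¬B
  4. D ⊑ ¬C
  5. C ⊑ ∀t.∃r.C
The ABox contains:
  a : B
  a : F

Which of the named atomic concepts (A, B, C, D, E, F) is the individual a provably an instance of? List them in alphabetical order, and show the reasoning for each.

1. a : A?  L(a) = {B, F} ∪ {¬A}
   apply at a: B⊑D
   open: L(a) ⊇ {B, D, F, ¬A, ¬C, …} — a ∉ A possible
2. a : B?  L(a) = {B, F} ∪ {¬B}
   clash {B, ¬B} at a — a ∈ B
3. a : C?  L(a) = {B, F} ∪ {¬C}
   apply at a: B⊑D
   open: L(a) ⊇ {B, D, F, ¬C, ∀s.F} — a ∉ C possible
4. a : D?  L(a) = {B, F} ∪ {¬D}
   clash {D, ¬D} at a — a ∈ D
5. a : E?  L(a) = {B, F} ∪ {¬E}
   apply at a: B⊑D
   open: L(a) ⊇ {B, D, F, ¬C, ¬E, …} — a ∉ E possible
6. a : F?  L(a) = {B, F} ∪ {¬F}
   clash {F, ¬F} at a — a ∈ F
7. Entailed for a: {B, D, F}

{B, D, F}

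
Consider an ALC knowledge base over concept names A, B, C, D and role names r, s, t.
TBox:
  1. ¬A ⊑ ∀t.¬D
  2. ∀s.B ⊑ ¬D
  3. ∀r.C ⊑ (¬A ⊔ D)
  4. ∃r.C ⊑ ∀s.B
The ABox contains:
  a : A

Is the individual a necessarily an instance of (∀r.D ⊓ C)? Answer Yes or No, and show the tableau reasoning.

1. a : (∀r.D ⊓ C)?  L(a) = {A} ∪ {(∃r.¬D ⊔ ¬C)}
   open: L(a) ⊇ {A, ∀r.¬C, ∃r.¬C, ∃r.¬D, ∃s.¬B} (+ ∃-successors) — a ∉ (∀r.D ⊓ C) possible
2. Hence a : (∀r.D ⊓ C): not entailed.

No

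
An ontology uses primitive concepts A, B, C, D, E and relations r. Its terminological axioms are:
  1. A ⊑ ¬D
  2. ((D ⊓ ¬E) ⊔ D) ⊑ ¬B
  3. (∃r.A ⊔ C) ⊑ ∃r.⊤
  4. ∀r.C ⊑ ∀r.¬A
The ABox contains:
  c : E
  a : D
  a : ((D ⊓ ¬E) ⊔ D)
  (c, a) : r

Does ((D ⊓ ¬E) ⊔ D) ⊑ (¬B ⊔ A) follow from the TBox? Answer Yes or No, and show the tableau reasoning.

Yes

1. ((D ⊓ ¬E) ⊔ D) ⊑ (¬B ⊔ A)  ⇔  (((D ⊓ ¬E) ⊔ D) ⊓ (B ⊓ ¬A)) unsat w.r.t. T
   all branches close; clash {B, ¬B} at x₀
2. Hence ((D ⊓ ¬E) ⊔ D) ⊑ (¬B ⊔ A): entailed.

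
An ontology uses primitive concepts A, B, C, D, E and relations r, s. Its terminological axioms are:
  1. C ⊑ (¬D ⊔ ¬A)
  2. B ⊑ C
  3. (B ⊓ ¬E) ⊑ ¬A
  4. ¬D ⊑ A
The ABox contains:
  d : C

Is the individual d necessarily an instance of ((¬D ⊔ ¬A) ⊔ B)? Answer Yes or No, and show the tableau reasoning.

Yes

1. d : ((¬D ⊔ ¬A) ⊔ B)?  L(d) = {C} ∪ {((D ⊓ A) ⊓ ¬B)}
   clash {A, ¬A} at d — d ∈ ((¬D ⊔ ¬A) ⊔ B)
2. Hence d : ((¬D ⊔ ¬A) ⊔ B): entailed.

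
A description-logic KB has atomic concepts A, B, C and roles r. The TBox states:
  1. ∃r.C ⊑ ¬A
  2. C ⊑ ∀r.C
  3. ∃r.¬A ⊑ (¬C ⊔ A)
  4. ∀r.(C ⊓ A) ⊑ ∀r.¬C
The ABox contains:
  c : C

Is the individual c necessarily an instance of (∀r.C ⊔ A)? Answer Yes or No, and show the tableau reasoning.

1. c : (∀r.C ⊔ A)?  L(c) = {C} ∪ {(∃r.¬C ⊓ ¬A)}
   clash {A, ¬A} at c — c ∈ (∀r.C ⊔ A)
2. Hence c : (∀r.C ⊔ A): entailed.

Yes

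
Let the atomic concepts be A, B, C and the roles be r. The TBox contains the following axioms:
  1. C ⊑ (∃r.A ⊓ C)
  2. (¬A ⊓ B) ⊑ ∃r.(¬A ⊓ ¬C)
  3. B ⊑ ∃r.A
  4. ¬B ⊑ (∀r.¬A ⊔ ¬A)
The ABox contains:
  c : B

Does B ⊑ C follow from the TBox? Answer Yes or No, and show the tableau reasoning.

1. B ⊑ C  ⇔  (B ⊓ ¬C) unsat w.r.t. T
   apply at x₀: B⊑∃r.A
   open: L(x₀) ⊇ {A, B, ¬C, ∃r.A} (+ ∃-successors)
2. Hence B ⊑ C: not entailed.

No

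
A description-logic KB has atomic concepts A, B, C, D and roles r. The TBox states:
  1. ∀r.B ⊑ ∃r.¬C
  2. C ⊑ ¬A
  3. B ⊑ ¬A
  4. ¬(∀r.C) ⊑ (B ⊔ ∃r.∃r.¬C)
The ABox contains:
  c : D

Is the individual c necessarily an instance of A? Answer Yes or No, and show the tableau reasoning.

No

1. c : A?  L(c) = {D} ∪ {¬A}
   open: L(c) ⊇ {D, ¬A, ∀r.C, ∃r.¬B} (+ ∃-successors) — c ∉ A possible
2. Hence c : A: not entailed.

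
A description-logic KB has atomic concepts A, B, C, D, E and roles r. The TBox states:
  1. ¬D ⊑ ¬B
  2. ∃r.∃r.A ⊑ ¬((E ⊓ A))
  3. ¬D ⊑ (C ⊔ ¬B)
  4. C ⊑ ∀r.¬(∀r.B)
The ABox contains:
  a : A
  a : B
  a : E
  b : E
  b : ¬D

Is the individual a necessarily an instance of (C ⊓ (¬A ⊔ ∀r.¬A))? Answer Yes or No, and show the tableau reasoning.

1. a : (C ⊓ (¬A ⊔ ∀r.¬A))?  L(a) = {A, B, E} ∪ {(¬C ⊔ (A ⊓ ∃r.A))}
   open: L(a) ⊇ {A, B, D, E, ¬C, …} — a ∉ (C ⊓ (¬A ⊔ ∀r.¬A)) possible
2. Hence a : (C ⊓ (¬A ⊔ ∀r.¬A)): not entailed.

No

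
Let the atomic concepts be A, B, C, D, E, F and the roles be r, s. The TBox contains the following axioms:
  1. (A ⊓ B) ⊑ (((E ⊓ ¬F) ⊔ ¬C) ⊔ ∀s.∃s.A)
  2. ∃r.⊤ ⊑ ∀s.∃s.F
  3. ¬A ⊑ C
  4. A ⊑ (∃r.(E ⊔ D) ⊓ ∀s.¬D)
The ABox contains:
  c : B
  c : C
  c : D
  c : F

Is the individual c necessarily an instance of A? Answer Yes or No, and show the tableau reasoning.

No

1. c : A?  L(c) = {B, C, D, F} ∪ {¬A}
   open: L(c) ⊇ {B, C, D, F, ¬A, …} — c ∉ A possible
2. Hence c : A: not entailed.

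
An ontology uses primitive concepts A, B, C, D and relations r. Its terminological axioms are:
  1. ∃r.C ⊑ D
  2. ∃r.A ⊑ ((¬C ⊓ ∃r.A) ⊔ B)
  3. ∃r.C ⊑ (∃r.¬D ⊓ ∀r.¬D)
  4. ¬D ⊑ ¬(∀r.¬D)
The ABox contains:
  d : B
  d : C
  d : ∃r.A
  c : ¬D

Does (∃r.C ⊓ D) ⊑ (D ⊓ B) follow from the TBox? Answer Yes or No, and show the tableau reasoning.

No

1. (∃r.C ⊓ D) ⊑ (D ⊓ B)  ⇔  ((∃r.C ⊓ D) ⊓ (¬D ⊔ ¬B)) unsat w.r.t. T
   apply at x₀: ∃r.C⊑(∃r.¬D ⊓ ∀r.¬D)
   open: L(x₀) ⊇ {D, ¬B, ∀r.¬A, ∀r.¬D, ∃r.C, …} (+ ∃-successors)
2. Hence (∃r.C ⊓ D) ⊑ (D ⊓ B): not entailed.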